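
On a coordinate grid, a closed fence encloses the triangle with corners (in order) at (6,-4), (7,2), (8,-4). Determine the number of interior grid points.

5

By the shoelace formula, twice the signed area is |(6·2 − 7·(-4)) + (7·(-4) − 8·2) + (8·(-4) − 6·(-4))| = 12, so the area is 6.
Along each edge there are gcd(|Δx|,|Δy|)+1 lattice points, so counting each shared vertex once the boundary has gcd(1,6) + gcd(1,6) + gcd(2,0) = 1+1+2 = 4.
Pick's theorem gives I = A − B/2 + 1 = 6 − 4/2 + 1 = 5.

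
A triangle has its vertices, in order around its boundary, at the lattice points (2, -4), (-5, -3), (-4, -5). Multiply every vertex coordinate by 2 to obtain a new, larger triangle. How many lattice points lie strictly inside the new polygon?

24

The shoelace formula gives twice the area as |(2·(-3) − (-5)·(-4)) + ((-5)·(-5) − (-4)·(-3)) + ((-4)·(-4) − 2·(-5))| = 13, so the area is 6.5.
Summing gcd(|Δx|,|Δy|) over the edges gives the boundary count: gcd(7,1) + gcd(1,2) + gcd(6,1) = 1+1+1 = 3.
Scaling by 2 multiplies the area by 2² = 4 (so the new area is 26) and multiplies the boundary lattice-point count by 2, giving 6.
By Pick's theorem, the interior count of the dilated polygon is 26 − 6/2 + 1 = 24.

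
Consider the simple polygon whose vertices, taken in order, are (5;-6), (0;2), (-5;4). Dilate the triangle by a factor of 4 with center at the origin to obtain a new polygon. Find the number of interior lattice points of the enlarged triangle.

Using the shoelace formula, 2A = |[5·2 − 0·(-6)] + [0·4 − (-5)·2] + [(-5)·(-6) − 5·4]| = 30, so the area is 15.
Along each edge there are gcd(|Δx|,|Δy|)+1 lattice points, so counting each shared vertex once the boundary has gcd(5,8) + gcd(5,2) + gcd(10,10) = 1+1+10 = 12.
Scaling by 4 multiplies the area by 4² = 16 (so the new area is 240) and multiplies the boundary lattice-point count by 4, giving 48.
By Pick's theorem, the interior count of the dilated polygon is 240 − 48/2 + 1 = 217.

217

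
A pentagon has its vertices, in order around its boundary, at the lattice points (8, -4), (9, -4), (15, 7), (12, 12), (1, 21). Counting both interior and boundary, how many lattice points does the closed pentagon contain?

By the shoelace formula, twice the signed area is |(8·(-4) − 9·(-4)) + (9·7 − 15·(-4)) + (15·12 − 12·7) + (12·21 − 1·12) + (1·(-4) − 8·21)| = 291, so the area is 291/2.
Summing gcd(|Δx|,|Δy|) over the edges gives the boundary count: gcd(1,0) + gcd(6,11) + gcd(3,5) + gcd(11,9) + gcd(7,25) = 1+1+1+1+1 = 5.
Pick's theorem gives I = A − B/2 + 1 = 291/2 − 5/2 + 1 = 144, so the closed region contains I + B = 144 + 5 = 149 lattice points.

149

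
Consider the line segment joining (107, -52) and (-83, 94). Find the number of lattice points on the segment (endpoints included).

The number of lattice points on a segment between lattice points is gcd(|Δx|,|Δy|) + 1 = gcd(190,146) + 1 = 2 + 1 = 3.

3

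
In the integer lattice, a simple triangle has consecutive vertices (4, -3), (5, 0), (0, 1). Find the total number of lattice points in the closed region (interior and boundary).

12

Using the shoelace formula, 2A = |(4·0 − 5·(-3)) + (5·1 − 0·0) + (0·(-3) − 4·1)| = 16, so the area is 8.
Along each edge there are gcd(|Δx|,|Δy|)+1 lattice points, so counting each shared vertex once the boundary has gcd(1,3) + gcd(5,1) + gcd(4,4) = 1+1+4 = 6.
Pick's theorem gives I = A − B/2 + 1 = 8 − 6/2 + 1 = 6, so the closed region contains I + B = 6 + 6 = 12 lattice points.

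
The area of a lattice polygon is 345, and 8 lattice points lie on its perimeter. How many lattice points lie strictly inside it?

Pick's theorem A = I + B/2 − 1 rearranges to I = A − B/2 + 1 = 345 − 8/2 + 1 = 342.

342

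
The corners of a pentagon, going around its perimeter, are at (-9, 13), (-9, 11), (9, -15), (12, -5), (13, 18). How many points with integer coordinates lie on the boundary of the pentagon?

7

Along each edge there are gcd(|Δx|,|Δy|)+1 lattice points, so counting each shared vertex once the boundary has gcd(0,2) + gcd(18,26) + gcd(3,10) + gcd(1,23) + gcd(22,5) = 2+2+1+1+1 = 7.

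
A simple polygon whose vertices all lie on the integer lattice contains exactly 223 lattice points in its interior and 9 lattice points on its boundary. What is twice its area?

453

Pick's theorem states A = I + B/2 − 1, so A = 223 + 9/2 − 1 = 453/2.
Hence 2A = 453.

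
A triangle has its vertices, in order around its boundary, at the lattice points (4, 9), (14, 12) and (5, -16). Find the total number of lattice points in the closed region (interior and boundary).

129

The shoelace formula gives twice the area as |(4·12 − 14·9) + (14·(-16) − 5·12) + (5·9 − 4·(-16))| = 253, so the area is 126.5.
Summing gcd(|Δx|,|Δy|) over the edges gives the boundary count: gcd(10,3) + gcd(9,28) + gcd(1,25) = 1+1+1 = 3.
Pick's theorem gives I = A − B/2 + 1 = 126.5 − 3/2 + 1 = 126, so the closed region contains I + B = 126 + 3 = 129 lattice points.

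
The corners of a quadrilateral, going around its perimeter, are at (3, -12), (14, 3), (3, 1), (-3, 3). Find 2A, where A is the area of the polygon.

221

Using the shoelace formula, 2A = |[3·3 − 14·(-12)] + [14·1 − 3·3] + [3·3 − (-3)·1] + [(-3)·(-12) − 3·3]| = 221, so the area is 110.5.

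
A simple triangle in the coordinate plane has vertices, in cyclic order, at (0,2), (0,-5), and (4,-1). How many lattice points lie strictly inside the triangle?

9

The shoelace formula gives twice the area as |[0·(-5) − 0·2] + [0·(-1) − 4·(-5)] + [4·2 − 0·(-1)]| = 28, so the area is 14.
Along each edge there are gcd(|Δx|,|Δy|)+1 lattice points, so counting each shared vertex once the boundary has gcd(0,7) + gcd(4,4) + gcd(4,3) = 7+4+1 = 12.
Pick's theorem gives I = A − B/2 + 1 = 14 − 12/2 + 1 = 9.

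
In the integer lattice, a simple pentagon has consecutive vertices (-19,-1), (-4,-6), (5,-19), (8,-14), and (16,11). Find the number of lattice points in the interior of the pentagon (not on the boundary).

By the shoelace formula, twice the signed area is |[(-19)·(-6) − (-4)·(-1)] + [(-4)·(-19) − 5·(-6)] + [5·(-14) − 8·(-19)] + [8·11 − 16·(-14)] + [16·(-1) − (-19)·11]| = 803, so the area is 401.5.
The number of boundary lattice points is Σ gcd(|Δx|,|Δy|) = gcd(15,5) + gcd(9,13) + gcd(3,5) + gcd(8,25) + gcd(35,12) = 5+1+1+1+1 = 9.
By Pick's theorem A = I + B/2 − 1, so I = 401.5 − 9/2 + 1 = 398.

398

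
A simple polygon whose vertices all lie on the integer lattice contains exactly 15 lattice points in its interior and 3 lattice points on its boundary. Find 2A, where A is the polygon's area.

31

By Pick's theorem, A = I + B/2 − 1 = 15 + 3/2 − 1 = 31/2.
Hence 2A = 31.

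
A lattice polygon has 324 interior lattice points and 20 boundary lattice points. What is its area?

Pick's theorem states A = I + B/2 − 1, so A = 324 + 20/2 − 1 = 333.

333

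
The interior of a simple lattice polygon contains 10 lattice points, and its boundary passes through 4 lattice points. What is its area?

11

Pick's theorem states A = I + B/2 − 1, so A = 10 + 4/2 − 1 = 11.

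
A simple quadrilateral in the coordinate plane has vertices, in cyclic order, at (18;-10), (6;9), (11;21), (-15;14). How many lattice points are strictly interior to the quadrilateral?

Using the shoelace formula, 2A = |(18·9 − 6·(-10)) + (6·21 − 11·9) + (11·14 − (-15)·21) + ((-15)·(-10) − 18·14)| = 616, so the area is 308.
Summing gcd(|Δx|,|Δy|) over the edges gives the boundary count: gcd(12,19) + gcd(5,12) + gcd(26,7) + gcd(33,24) = 1+1+1+3 = 6.
By Pick's theorem A = I + B/2 − 1, so I = 308 − 6/2 + 1 = 306.

306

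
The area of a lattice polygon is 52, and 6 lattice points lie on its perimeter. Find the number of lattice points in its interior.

Pick's theorem A = I + B/2 − 1 rearranges to I = A − B/2 + 1 = 52 − 6/2 + 1 = 50.

50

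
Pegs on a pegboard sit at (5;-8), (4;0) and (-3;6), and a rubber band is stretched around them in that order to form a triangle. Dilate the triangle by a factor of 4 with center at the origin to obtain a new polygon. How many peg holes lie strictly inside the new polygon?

The shoelace formula gives twice the area as |(5·0 − 4·(-8)) + (4·6 − (-3)·0) + ((-3)·(-8) − 5·6)| = 50, so the area is 25.
The number of boundary lattice points is Σ gcd(|Δx|,|Δy|) = gcd(1,8) + gcd(7,6) + gcd(8,14) = 1+1+2 = 4.
Scaling by 4 multiplies the area by 4² = 16 (so the new area is 400) and multiplies the boundary lattice-point count by 4, giving 16.
By Pick's theorem, the interior count of the dilated polygon is 400 − 16/2 + 1 = 393.

393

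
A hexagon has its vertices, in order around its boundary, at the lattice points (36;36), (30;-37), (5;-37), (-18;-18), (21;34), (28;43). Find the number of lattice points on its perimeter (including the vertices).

The number of boundary lattice points is Σ gcd(|Δx|,|Δy|) = gcd(6,73) + gcd(25,0) + gcd(23,19) + gcd(39,52) + gcd(7,9) + gcd(8,7) = 1+25+1+13+1+1 = 42.

42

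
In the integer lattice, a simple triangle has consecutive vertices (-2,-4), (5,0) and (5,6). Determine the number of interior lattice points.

18

By the shoelace formula, twice the signed area is |((-2)·0 − 5·(-4)) + (5·6 − 5·0) + (5·(-4) − (-2)·6)| = 42, so the area is 21.
Along each edge there are gcd(|Δx|,|Δy|)+1 lattice points, so counting each shared vertex once the boundary has gcd(7,4) + gcd(0,6) + gcd(7,10) = 1+6+1 = 8.
Pick's theorem gives I = A − B/2 + 1 = 21 − 8/2 + 1 = 18.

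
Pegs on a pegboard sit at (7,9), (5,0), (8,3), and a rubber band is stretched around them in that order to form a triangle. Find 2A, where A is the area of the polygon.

By the shoelace formula, twice the signed area is |(7·0 − 5·9) + (5·3 − 8·0) + (8·9 − 7·3)| = 21, so the area is 21/2.

21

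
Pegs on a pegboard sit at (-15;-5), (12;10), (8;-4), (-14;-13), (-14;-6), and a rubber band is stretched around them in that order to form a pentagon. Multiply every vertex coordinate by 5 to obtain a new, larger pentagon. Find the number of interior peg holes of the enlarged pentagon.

6166

By the shoelace formula, twice the signed area is |((-15)·10 − 12·(-5)) + (12·(-4) − 8·10) + (8·(-13) − (-14)·(-4)) + ((-14)·(-6) − (-14)·(-13)) + ((-14)·(-5) − (-15)·(-6))| = 496, so the area is 248.
The number of boundary lattice points is Σ gcd(|Δx|,|Δy|) = gcd(27,15) + gcd(4,14) + gcd(22,9) + gcd(0,7) + gcd(1,1) = 3+2+1+7+1 = 14.
Scaling by 5 multiplies the area by 5² = 25 (so the new area is 6200) and multiplies the boundary lattice-point count by 5, giving 70.
By Pick's theorem, the interior count of the dilated polygon is 6200 − 70/2 + 1 = 6166.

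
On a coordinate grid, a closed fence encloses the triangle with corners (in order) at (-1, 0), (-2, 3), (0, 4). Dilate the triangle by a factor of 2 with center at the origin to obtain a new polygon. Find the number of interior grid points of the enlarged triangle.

Using the shoelace formula, 2A = |[(-1)·3 − (-2)·0] + [(-2)·4 − 0·3] + [0·0 − (-1)·4]| = 7, so the area is 7/2.
Along each edge there are gcd(|Δx|,|Δy|)+1 lattice points, so counting each shared vertex once the boundary has gcd(1,3) + gcd(2,1) + gcd(1,4) = 1+1+1 = 3.
Scaling by 2 multiplies the area by 2² = 4 (so the new area is 14) and multiplies the boundary lattice-point count by 2, giving 6.
By Pick's theorem, the interior count of the dilated polygon is 14 − 6/2 + 1 = 12.

12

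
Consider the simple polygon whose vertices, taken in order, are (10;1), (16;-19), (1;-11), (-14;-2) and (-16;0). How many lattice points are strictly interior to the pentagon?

280

By the shoelace formula, twice the signed area is |[10·(-19) − 16·1] + [16·(-11) − 1·(-19)] + [1·(-2) − (-14)·(-11)] + [(-14)·0 − (-16)·(-2)] + [(-16)·1 − 10·0]| = 567, so the area is 567/2.
Along each edge there are gcd(|Δx|,|Δy|)+1 lattice points, so counting each shared vertex once the boundary has gcd(6,20) + gcd(15,8) + gcd(15,9) + gcd(2,2) + gcd(26,1) = 2+1+3+2+1 = 9.
By Pick's theorem A = I + B/2 − 1, so I = 567/2 − 9/2 + 1 = 280.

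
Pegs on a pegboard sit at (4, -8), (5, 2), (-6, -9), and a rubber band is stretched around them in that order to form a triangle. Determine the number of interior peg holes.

By the shoelace formula, twice the signed area is |[4·2 − 5·(-8)] + [5·(-9) − (-6)·2] + [(-6)·(-8) − 4·(-9)]| = 99, so the area is 49.5.
Along each edge there are gcd(|Δx|,|Δy|)+1 lattice points, so counting each shared vertex once the boundary has gcd(1,10) + gcd(11,11) + gcd(10,1) = 1+11+1 = 13.
Pick's theorem gives I = A − B/2 + 1 = 49.5 − 13/2 + 1 = 44.

44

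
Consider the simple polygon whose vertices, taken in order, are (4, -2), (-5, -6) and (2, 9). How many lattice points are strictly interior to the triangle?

Using the shoelace formula, 2A = |(4·(-6) − (-5)·(-2)) + ((-5)·9 − 2·(-6)) + (2·(-2) − 4·9)| = 107, so the area is 107/2.
Along each edge there are gcd(|Δx|,|Δy|)+1 lattice points, so counting each shared vertex once the boundary has gcd(9,4) + gcd(7,15) + gcd(2,11) = 1+1+1 = 3.
Pick's theorem gives I = A − B/2 + 1 = 107/2 − 3/2 + 1 = 53.

53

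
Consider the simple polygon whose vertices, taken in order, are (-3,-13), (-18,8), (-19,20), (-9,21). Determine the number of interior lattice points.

250

The shoelace formula gives twice the area as |((-3)·8 − (-18)·(-13)) + ((-18)·20 − (-19)·8) + ((-19)·21 − (-9)·20) + ((-9)·(-13) − (-3)·21)| = 505, so the area is 505/2.
Summing gcd(|Δx|,|Δy|) over the edges gives the boundary count: gcd(15,21) + gcd(1,12) + gcd(10,1) + gcd(6,34) = 3+1+1+2 = 7.
Pick's theorem gives I = A − B/2 + 1 = 505/2 − 7/2 + 1 = 250.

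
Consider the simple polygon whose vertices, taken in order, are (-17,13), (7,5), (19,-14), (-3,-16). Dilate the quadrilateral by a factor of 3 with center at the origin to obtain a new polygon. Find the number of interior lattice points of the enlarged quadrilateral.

By the shoelace formula, twice the signed area is |[(-17)·5 − 7·13] + [7·(-14) − 19·5] + [19·(-16) − (-3)·(-14)] + [(-3)·13 − (-17)·(-16)]| = 1026, so the area is 513.
The number of boundary lattice points is Σ gcd(|Δx|,|Δy|) = gcd(24,8) + gcd(12,19) + gcd(22,2) + gcd(14,29) = 8+1+2+1 = 12.
Scaling by 3 multiplies the area by 3² = 9 (so the new area is 4617) and multiplies the boundary lattice-point count by 3, giving 36.
By Pick's theorem, the interior count of the dilated polygon is 4617 − 36/2 + 1 = 4600.

4600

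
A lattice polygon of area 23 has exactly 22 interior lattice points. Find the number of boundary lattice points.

4

Pick's theorem gives A = I + B/2 − 1, so B = 2(A − I + 1) = 2(23 − 22 + 1) = 4.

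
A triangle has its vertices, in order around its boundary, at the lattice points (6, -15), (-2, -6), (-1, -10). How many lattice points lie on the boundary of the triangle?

The number of boundary lattice points is Σ gcd(|Δx|,|Δy|) = gcd(8,9) + gcd(1,4) + gcd(7,5) = 1+1+1 = 3.

3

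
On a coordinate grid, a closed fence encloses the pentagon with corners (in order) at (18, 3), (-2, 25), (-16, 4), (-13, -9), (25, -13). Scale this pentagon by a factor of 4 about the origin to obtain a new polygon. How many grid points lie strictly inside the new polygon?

13951

The shoelace formula gives twice the area as |[18·25 − (-2)·3] + [(-2)·4 − (-16)·25] + [(-16)·(-9) − (-13)·4] + [(-13)·(-13) − 25·(-9)] + [25·3 − 18·(-13)]| = 1747, so the area is 873.5.
Summing gcd(|Δx|,|Δy|) over the edges gives the boundary count: gcd(20,22) + gcd(14,21) + gcd(3,13) + gcd(38,4) + gcd(7,16) = 2+7+1+2+1 = 13.
Scaling by 4 multiplies the area by 4² = 16 (so the new area is 13976) and multiplies the boundary lattice-point count by 4, giving 52.
By Pick's theorem, the interior count of the dilated polygon is 13976 − 52/2 + 1 = 13951.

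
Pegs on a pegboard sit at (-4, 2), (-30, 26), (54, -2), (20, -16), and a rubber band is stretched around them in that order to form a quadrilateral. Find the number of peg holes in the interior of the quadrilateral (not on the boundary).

1100

The shoelace formula gives twice the area as |((-4)·26 − (-30)·2) + ((-30)·(-2) − 54·26) + (54·(-16) − 20·(-2)) + (20·2 − (-4)·(-16))| = 2236, so the area is 1118.
Summing gcd(|Δx|,|Δy|) over the edges gives the boundary count: gcd(26,24) + gcd(84,28) + gcd(34,14) + gcd(24,18) = 2+28+2+6 = 38.
Pick's theorem gives I = A − B/2 + 1 = 1118 − 38/2 + 1 = 1100.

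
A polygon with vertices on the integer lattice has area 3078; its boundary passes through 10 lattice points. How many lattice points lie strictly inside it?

3074

Pick's theorem A = I + B/2 − 1 rearranges to I = A − B/2 + 1 = 3078 − 10/2 + 1 = 3074.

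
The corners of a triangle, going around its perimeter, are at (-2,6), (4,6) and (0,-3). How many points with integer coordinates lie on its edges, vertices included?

The number of boundary lattice points is Σ gcd(|Δx|,|Δy|) = gcd(6,0) + gcd(4,9) + gcd(2,9) = 6+1+1 = 8.

8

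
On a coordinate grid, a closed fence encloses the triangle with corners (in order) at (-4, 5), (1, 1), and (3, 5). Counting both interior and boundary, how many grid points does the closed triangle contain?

20

Using the shoelace formula, 2A = |((-4)·1 − 1·5) + (1·5 − 3·1) + (3·5 − (-4)·5)| = 28, so the area is 14.
Summing gcd(|Δx|,|Δy|) over the edges gives the boundary count: gcd(5,4) + gcd(2,4) + gcd(7,0) = 1+2+7 = 10.
Pick's theorem gives I = A − B/2 + 1 = 14 − 10/2 + 1 = 10, so the closed region contains I + B = 10 + 10 = 20 lattice points.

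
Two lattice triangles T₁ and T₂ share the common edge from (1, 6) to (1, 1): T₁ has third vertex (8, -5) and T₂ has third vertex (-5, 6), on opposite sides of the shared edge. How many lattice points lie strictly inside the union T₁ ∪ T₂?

The union is the simple quadrilateral with vertices (1, 6), (8, -5), (1, 1), (-5, 6) in order.
The shoelace formula gives twice the area as |(1·(-5) − 8·6) + (8·1 − 1·(-5)) + (1·6 − (-5)·1) + ((-5)·6 − 1·6)| = 65, so the area is 65/2.
Summing gcd(|Δx|,|Δy|) over the edges gives the boundary count: gcd(7,11) + gcd(7,6) + gcd(6,5) + gcd(6,0) = 1+1+1+6 = 9.
By Pick's theorem I = A − B/2 + 1 = 65/2 − 9/2 + 1 = 29.

29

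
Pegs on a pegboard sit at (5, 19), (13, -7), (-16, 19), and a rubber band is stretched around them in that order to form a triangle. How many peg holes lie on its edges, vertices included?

24

Summing gcd(|Δx|,|Δy|) over the edges gives the boundary count: gcd(8,26) + gcd(29,26) + gcd(21,0) = 2+1+21 = 24.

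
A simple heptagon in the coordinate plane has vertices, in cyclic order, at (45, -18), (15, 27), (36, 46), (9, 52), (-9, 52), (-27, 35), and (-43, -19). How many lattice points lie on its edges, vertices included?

Summing gcd(|Δx|,|Δy|) over the edges gives the boundary count: gcd(30,45) + gcd(21,19) + gcd(27,6) + gcd(18,0) + gcd(18,17) + gcd(16,54) + gcd(88,1) = 15+1+3+18+1+2+1 = 41.

41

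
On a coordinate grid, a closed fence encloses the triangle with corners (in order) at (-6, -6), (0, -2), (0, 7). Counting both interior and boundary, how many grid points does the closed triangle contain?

34

The shoelace formula gives twice the area as |((-6)·(-2) − 0·(-6)) + (0·7 − 0·(-2)) + (0·(-6) − (-6)·7)| = 54, so the area is 27.
Along each edge there are gcd(|Δx|,|Δy|)+1 lattice points, so counting each shared vertex once the boundary has gcd(6,4) + gcd(0,9) + gcd(6,13) = 2+9+1 = 12.
Pick's theorem gives I = A − B/2 + 1 = 27 − 12/2 + 1 = 22, so the closed region contains I + B = 22 + 12 = 34 lattice points.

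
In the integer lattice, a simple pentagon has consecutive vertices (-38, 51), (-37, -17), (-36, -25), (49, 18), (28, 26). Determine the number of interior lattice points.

3303

The shoelace formula gives twice the area as |((-38)·(-17) − (-37)·51) + ((-37)·(-25) − (-36)·(-17)) + ((-36)·18 − 49·(-25)) + (49·26 − 28·18) + (28·51 − (-38)·26)| = 6609, so the area is 3304.5.
Along each edge there are gcd(|Δx|,|Δy|)+1 lattice points, so counting each shared vertex once the boundary has gcd(1,68) + gcd(1,8) + gcd(85,43) + gcd(21,8) + gcd(66,25) = 1+1+1+1+1 = 5.
Pick's theorem gives I = A − B/2 + 1 = 3304.5 − 5/2 + 1 = 3303.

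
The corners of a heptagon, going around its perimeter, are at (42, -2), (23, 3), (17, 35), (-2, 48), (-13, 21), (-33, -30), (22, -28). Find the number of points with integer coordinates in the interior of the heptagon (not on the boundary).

3093

By the shoelace formula, twice the signed area is |[42·3 − 23·(-2)] + [23·35 − 17·3] + [17·48 − (-2)·35] + [(-2)·21 − (-13)·48] + [(-13)·(-30) − (-33)·21] + [(-33)·(-28) − 22·(-30)] + [22·(-2) − 42·(-28)]| = 6193, so the area is 6193/2.
Along each edge there are gcd(|Δx|,|Δy|)+1 lattice points, so counting each shared vertex once the boundary has gcd(19,5) + gcd(6,32) + gcd(19,13) + gcd(11,27) + gcd(20,51) + gcd(55,2) + gcd(20,26) = 1+2+1+1+1+1+2 = 9.
Pick's theorem gives I = A − B/2 + 1 = 6193/2 − 9/2 + 1 = 3093.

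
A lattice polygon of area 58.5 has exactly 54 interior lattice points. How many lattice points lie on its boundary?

Pick's theorem gives A = I + B/2 − 1, so B = 2(A − I + 1) = 2(58.5 − 54 + 1) = 11.

11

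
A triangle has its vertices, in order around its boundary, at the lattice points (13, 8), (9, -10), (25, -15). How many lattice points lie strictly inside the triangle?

153

The shoelace formula gives twice the area as |(13·(-10) − 9·8) + (9·(-15) − 25·(-10)) + (25·8 − 13·(-15))| = 308, so the area is 154.
The number of boundary lattice points is Σ gcd(|Δx|,|Δy|) = gcd(4,18) + gcd(16,5) + gcd(12,23) = 2+1+1 = 4.
Pick's theorem gives I = A − B/2 + 1 = 154 − 4/2 + 1 = 153.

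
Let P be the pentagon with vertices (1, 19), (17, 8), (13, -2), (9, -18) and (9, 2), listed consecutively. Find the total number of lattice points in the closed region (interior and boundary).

By the shoelace formula, twice the signed area is |(1·8 − 17·19) + (17·(-2) − 13·8) + (13·(-18) − 9·(-2)) + (9·2 − 9·(-18)) + (9·19 − 1·2)| = 320, so the area is 160.
Summing gcd(|Δx|,|Δy|) over the edges gives the boundary count: gcd(16,11) + gcd(4,10) + gcd(4,16) + gcd(0,20) + gcd(8,17) = 1+2+4+20+1 = 28.
Pick's theorem gives I = A − B/2 + 1 = 160 − 28/2 + 1 = 147, so the closed region contains I + B = 147 + 28 = 175 lattice points.

175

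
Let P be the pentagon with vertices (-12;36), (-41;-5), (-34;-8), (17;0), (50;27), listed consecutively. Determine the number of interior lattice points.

2204

The shoelace formula gives twice the area as |[(-12)·(-5) − (-41)·36] + [(-41)·(-8) − (-34)·(-5)] + [(-34)·0 − 17·(-8)] + [17·27 − 50·0] + [50·36 − (-12)·27]| = 4413, so the area is 4413/2.
The number of boundary lattice points is Σ gcd(|Δx|,|Δy|) = gcd(29,41) + gcd(7,3) + gcd(51,8) + gcd(33,27) + gcd(62,9) = 1+1+1+3+1 = 7.
By Pick's theorem A = I + B/2 − 1, so I = 4413/2 − 7/2 + 1 = 2204.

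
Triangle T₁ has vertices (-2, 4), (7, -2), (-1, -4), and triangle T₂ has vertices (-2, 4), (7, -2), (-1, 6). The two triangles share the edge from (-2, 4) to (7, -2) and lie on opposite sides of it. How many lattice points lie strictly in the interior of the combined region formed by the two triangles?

The union is the simple quadrilateral with vertices (-2, 4), (-1, -4), (7, -2), (-1, 6) in order.
Using the shoelace formula, 2A = |[(-2)·(-4) − (-1)·4] + [(-1)·(-2) − 7·(-4)] + [7·6 − (-1)·(-2)] + [(-1)·4 − (-2)·6]| = 90, so the area is 45.
The number of boundary lattice points is Σ gcd(|Δx|,|Δy|) = gcd(1,8) + gcd(8,2) + gcd(8,8) + gcd(1,2) = 1+2+8+1 = 12.
By Pick's theorem I = A − B/2 + 1 = 45 − 12/2 + 1 = 40.

40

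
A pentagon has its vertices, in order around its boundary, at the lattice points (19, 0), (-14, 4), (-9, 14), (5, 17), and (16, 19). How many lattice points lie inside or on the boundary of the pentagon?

The shoelace formula gives twice the area as |[19·4 − (-14)·0] + [(-14)·14 − (-9)·4] + [(-9)·17 − 5·14] + [5·19 − 16·17] + [16·0 − 19·19]| = 845, so the area is 422.5.
The number of boundary lattice points is Σ gcd(|Δx|,|Δy|) = gcd(33,4) + gcd(5,10) + gcd(14,3) + gcd(11,2) + gcd(3,19) = 1+5+1+1+1 = 9.
Pick's theorem gives I = A − B/2 + 1 = 422.5 − 9/2 + 1 = 419, so the closed region contains I + B = 419 + 9 = 428 lattice points.

428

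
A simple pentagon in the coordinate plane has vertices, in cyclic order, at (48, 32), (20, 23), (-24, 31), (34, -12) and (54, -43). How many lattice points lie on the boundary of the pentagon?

10

Along each edge there are gcd(|Δx|,|Δy|)+1 lattice points, so counting each shared vertex once the boundary has gcd(28,9) + gcd(44,8) + gcd(58,43) + gcd(20,31) + gcd(6,75) = 1+4+1+1+3 = 10.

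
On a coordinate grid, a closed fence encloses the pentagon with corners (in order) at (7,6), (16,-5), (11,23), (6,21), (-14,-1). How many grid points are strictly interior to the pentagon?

The shoelace formula gives twice the area as |(7·(-5) − 16·6) + (16·23 − 11·(-5)) + (11·21 − 6·23) + (6·(-1) − (-14)·21) + ((-14)·6 − 7·(-1))| = 596, so the area is 298.
Along each edge there are gcd(|Δx|,|Δy|)+1 lattice points, so counting each shared vertex once the boundary has gcd(9,11) + gcd(5,28) + gcd(5,2) + gcd(20,22) + gcd(21,7) = 1+1+1+2+7 = 12.
By Pick's theorem A = I + B/2 − 1, so I = 298 − 12/2 + 1 = 293.

293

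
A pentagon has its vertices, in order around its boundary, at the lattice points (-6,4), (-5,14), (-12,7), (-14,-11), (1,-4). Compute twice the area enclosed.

By the shoelace formula, twice the signed area is |((-6)·14 − (-5)·4) + ((-5)·7 − (-12)·14) + ((-12)·(-11) − (-14)·7) + ((-14)·(-4) − 1·(-11)) + (1·4 − (-6)·(-4))| = 346, so the area is 173.

346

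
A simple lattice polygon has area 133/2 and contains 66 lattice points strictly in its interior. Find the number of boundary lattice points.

3

Pick's theorem gives A = I + B/2 − 1, so B = 2(A − I + 1) = 2(133/2 − 66 + 1) = 3.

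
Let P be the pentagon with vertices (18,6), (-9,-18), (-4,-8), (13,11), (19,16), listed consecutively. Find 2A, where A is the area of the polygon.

Using the shoelace formula, 2A = |(18·(-18) − (-9)·6) + ((-9)·(-8) − (-4)·(-18)) + ((-4)·11 − 13·(-8)) + (13·16 − 19·11) + (19·6 − 18·16)| = 385, so the area is 385/2.

385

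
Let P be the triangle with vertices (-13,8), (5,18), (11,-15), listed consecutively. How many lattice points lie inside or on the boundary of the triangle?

331

Using the shoelace formula, 2A = |((-13)·18 − 5·8) + (5·(-15) − 11·18) + (11·8 − (-13)·(-15))| = 654, so the area is 327.
Along each edge there are gcd(|Δx|,|Δy|)+1 lattice points, so counting each shared vertex once the boundary has gcd(18,10) + gcd(6,33) + gcd(24,23) = 2+3+1 = 6.
Pick's theorem gives I = A − B/2 + 1 = 327 − 6/2 + 1 = 325, so the closed region contains I + B = 325 + 6 = 331 lattice points.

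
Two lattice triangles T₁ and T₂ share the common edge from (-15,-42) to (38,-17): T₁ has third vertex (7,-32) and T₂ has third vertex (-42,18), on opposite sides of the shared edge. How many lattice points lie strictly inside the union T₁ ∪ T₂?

1933

The union is the simple quadrilateral with vertices (-15,-42), (7,-32), (38,-17), (-42,18) in order.
By the shoelace formula, twice the signed area is |[(-15)·(-32) − 7·(-42)] + [7·(-17) − 38·(-32)] + [38·18 − (-42)·(-17)] + [(-42)·(-42) − (-15)·18]| = 3875, so the area is 3875/2.
Along each edge there are gcd(|Δx|,|Δy|)+1 lattice points, so counting each shared vertex once the boundary has gcd(22,10) + gcd(31,15) + gcd(80,35) + gcd(27,60) = 2+1+5+3 = 11.
By Pick's theorem I = A − B/2 + 1 = 3875/2 − 11/2 + 1 = 1933.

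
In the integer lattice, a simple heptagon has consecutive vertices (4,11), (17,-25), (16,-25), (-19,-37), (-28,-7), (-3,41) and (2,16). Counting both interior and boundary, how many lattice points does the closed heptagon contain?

1819

The shoelace formula gives twice the area as |(4·(-25) − 17·11) + (17·(-25) − 16·(-25)) + (16·(-37) − (-19)·(-25)) + ((-19)·(-7) − (-28)·(-37)) + ((-28)·41 − (-3)·(-7)) + ((-3)·16 − 2·41) + (2·11 − 4·16)| = 3623, so the area is 1811.5.
The number of boundary lattice points is Σ gcd(|Δx|,|Δy|) = gcd(13,36) + gcd(1,0) + gcd(35,12) + gcd(9,30) + gcd(25,48) + gcd(5,25) + gcd(2,5) = 1+1+1+3+1+5+1 = 13.
Pick's theorem gives I = A − B/2 + 1 = 1811.5 − 13/2 + 1 = 1806, so the closed region contains I + B = 1806 + 13 = 1819 lattice points.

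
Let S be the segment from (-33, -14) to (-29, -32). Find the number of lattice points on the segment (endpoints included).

The number of lattice points on a segment between lattice points is gcd(|Δx|,|Δy|) + 1 = gcd(4,18) + 1 = 2 + 1 = 3.

3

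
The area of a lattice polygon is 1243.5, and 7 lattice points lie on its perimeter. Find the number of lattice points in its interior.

1241

Pick's theorem A = I + B/2 − 1 rearranges to I = A − B/2 + 1 = 1243.5 − 7/2 + 1 = 1241.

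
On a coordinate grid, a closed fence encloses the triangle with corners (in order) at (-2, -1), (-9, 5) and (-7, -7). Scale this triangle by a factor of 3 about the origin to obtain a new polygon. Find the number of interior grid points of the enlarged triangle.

The shoelace formula gives twice the area as |((-2)·5 − (-9)·(-1)) + ((-9)·(-7) − (-7)·5) + ((-7)·(-1) − (-2)·(-7))| = 72, so the area is 36.
Along each edge there are gcd(|Δx|,|Δy|)+1 lattice points, so counting each shared vertex once the boundary has gcd(7,6) + gcd(2,12) + gcd(5,6) = 1+2+1 = 4.
Scaling by 3 multiplies the area by 3² = 9 (so the new area is 324) and multiplies the boundary lattice-point count by 3, giving 12.
By Pick's theorem, the interior count of the dilated polygon is 324 − 12/2 + 1 = 319.

319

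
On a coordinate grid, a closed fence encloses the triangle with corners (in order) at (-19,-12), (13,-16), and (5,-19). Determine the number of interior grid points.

62

Using the shoelace formula, 2A = |[(-19)·(-16) − 13·(-12)] + [13·(-19) − 5·(-16)] + [5·(-12) − (-19)·(-19)]| = 128, so the area is 64.
Along each edge there are gcd(|Δx|,|Δy|)+1 lattice points, so counting each shared vertex once the boundary has gcd(32,4) + gcd(8,3) + gcd(24,7) = 4+1+1 = 6.
Pick's theorem gives I = A − B/2 + 1 = 64 − 6/2 + 1 = 62.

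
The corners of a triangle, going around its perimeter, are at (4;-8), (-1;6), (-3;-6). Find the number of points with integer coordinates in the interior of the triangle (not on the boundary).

Using the shoelace formula, 2A = |(4·6 − (-1)·(-8)) + ((-1)·(-6) − (-3)·6) + ((-3)·(-8) − 4·(-6))| = 88, so the area is 44.
Along each edge there are gcd(|Δx|,|Δy|)+1 lattice points, so counting each shared vertex once the boundary has gcd(5,14) + gcd(2,12) + gcd(7,2) = 1+2+1 = 4.
Pick's theorem gives I = A − B/2 + 1 = 44 − 4/2 + 1 = 43.

43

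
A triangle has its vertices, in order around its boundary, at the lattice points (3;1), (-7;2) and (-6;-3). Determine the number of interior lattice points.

The shoelace formula gives twice the area as |[3·2 − (-7)·1] + [(-7)·(-3) − (-6)·2] + [(-6)·1 − 3·(-3)]| = 49, so the area is 49/2.
Summing gcd(|Δx|,|Δy|) over the edges gives the boundary count: gcd(10,1) + gcd(1,5) + gcd(9,4) = 1+1+1 = 3.
By Pick's theorem A = I + B/2 − 1, so I = 49/2 − 3/2 + 1 = 24.

24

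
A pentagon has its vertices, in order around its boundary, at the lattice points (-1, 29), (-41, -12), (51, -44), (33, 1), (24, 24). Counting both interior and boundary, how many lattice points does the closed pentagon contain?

3315

By the shoelace formula, twice the signed area is |[(-1)·(-12) − (-41)·29] + [(-41)·(-44) − 51·(-12)] + [51·1 − 33·(-44)] + [33·24 − 24·1] + [24·29 − (-1)·24]| = 6608, so the area is 3304.
Summing gcd(|Δx|,|Δy|) over the edges gives the boundary count: gcd(40,41) + gcd(92,32) + gcd(18,45) + gcd(9,23) + gcd(25,5) = 1+4+9+1+5 = 20.
Pick's theorem gives I = A − B/2 + 1 = 3304 − 20/2 + 1 = 3295, so the closed region contains I + B = 3295 + 20 = 3315 lattice points.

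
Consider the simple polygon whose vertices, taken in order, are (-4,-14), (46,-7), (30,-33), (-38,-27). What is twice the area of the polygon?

2276

By the shoelace formula, twice the signed area is |((-4)·(-7) − 46·(-14)) + (46·(-33) − 30·(-7)) + (30·(-27) − (-38)·(-33)) + ((-38)·(-14) − (-4)·(-27))| = 2276, so the area is 1138.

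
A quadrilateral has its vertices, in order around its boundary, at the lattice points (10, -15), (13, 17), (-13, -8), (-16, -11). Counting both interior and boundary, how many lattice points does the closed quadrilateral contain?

By the shoelace formula, twice the signed area is |(10·17 − 13·(-15)) + (13·(-8) − (-13)·17) + ((-13)·(-11) − (-16)·(-8)) + ((-16)·(-15) − 10·(-11))| = 847, so the area is 847/2.
The number of boundary lattice points is Σ gcd(|Δx|,|Δy|) = gcd(3,32) + gcd(26,25) + gcd(3,3) + gcd(26,4) = 1+1+3+2 = 7.
Pick's theorem gives I = A − B/2 + 1 = 847/2 − 7/2 + 1 = 421, so the closed region contains I + B = 421 + 7 = 428 lattice points.

428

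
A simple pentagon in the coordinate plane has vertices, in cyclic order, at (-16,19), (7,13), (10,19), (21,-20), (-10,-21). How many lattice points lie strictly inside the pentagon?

1049

By the shoelace formula, twice the signed area is |[(-16)·13 − 7·19] + [7·19 − 10·13] + [10·(-20) − 21·19] + [21·(-21) − (-10)·(-20)] + [(-10)·19 − (-16)·(-21)]| = 2104, so the area is 1052.
Summing gcd(|Δx|,|Δy|) over the edges gives the boundary count: gcd(23,6) + gcd(3,6) + gcd(11,39) + gcd(31,1) + gcd(6,40) = 1+3+1+1+2 = 8.
Pick's theorem gives I = A − B/2 + 1 = 1052 − 8/2 + 1 = 1049.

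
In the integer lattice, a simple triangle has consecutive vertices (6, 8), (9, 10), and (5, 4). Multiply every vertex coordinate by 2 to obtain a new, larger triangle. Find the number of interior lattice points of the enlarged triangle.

17

The shoelace formula gives twice the area as |[6·10 − 9·8] + [9·4 − 5·10] + [5·8 − 6·4]| = 10, so the area is 5.
The number of boundary lattice points is Σ gcd(|Δx|,|Δy|) = gcd(3,2) + gcd(4,6) + gcd(1,4) = 1+2+1 = 4.
Scaling by 2 multiplies the area by 2² = 4 (so the new area is 20) and multiplies the boundary lattice-point count by 2, giving 8.
By Pick's theorem, the interior count of the dilated polygon is 20 − 8/2 + 1 = 17.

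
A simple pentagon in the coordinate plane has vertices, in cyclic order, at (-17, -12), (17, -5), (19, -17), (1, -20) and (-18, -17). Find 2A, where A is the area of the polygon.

Using the shoelace formula, 2A = |[(-17)·(-5) − 17·(-12)] + [17·(-17) − 19·(-5)] + [19·(-20) − 1·(-17)] + [1·(-17) − (-18)·(-20)] + [(-18)·(-12) − (-17)·(-17)]| = 718, so the area is 359.

718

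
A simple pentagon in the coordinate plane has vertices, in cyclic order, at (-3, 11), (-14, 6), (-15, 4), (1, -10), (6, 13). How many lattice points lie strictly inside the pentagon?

By the shoelace formula, twice the signed area is |((-3)·6 − (-14)·11) + ((-14)·4 − (-15)·6) + ((-15)·(-10) − 1·4) + (1·13 − 6·(-10)) + (6·11 − (-3)·13)| = 494, so the area is 247.
The number of boundary lattice points is Σ gcd(|Δx|,|Δy|) = gcd(11,5) + gcd(1,2) + gcd(16,14) + gcd(5,23) + gcd(9,2) = 1+1+2+1+1 = 6.
Pick's theorem gives I = A − B/2 + 1 = 247 − 6/2 + 1 = 245.

245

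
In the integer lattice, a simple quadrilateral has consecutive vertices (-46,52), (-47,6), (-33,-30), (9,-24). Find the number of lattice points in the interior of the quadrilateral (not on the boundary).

The shoelace formula gives twice the area as |((-46)·6 − (-47)·52) + ((-47)·(-30) − (-33)·6) + ((-33)·(-24) − 9·(-30)) + (9·52 − (-46)·(-24))| = 4202, so the area is 2101.
Summing gcd(|Δx|,|Δy|) over the edges gives the boundary count: gcd(1,46) + gcd(14,36) + gcd(42,6) + gcd(55,76) = 1+2+6+1 = 10.
By Pick's theorem A = I + B/2 − 1, so I = 2101 − 10/2 + 1 = 2097.

2097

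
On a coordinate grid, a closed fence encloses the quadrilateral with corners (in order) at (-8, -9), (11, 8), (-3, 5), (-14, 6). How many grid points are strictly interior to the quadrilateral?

168

Using the shoelace formula, 2A = |((-8)·8 − 11·(-9)) + (11·5 − (-3)·8) + ((-3)·6 − (-14)·5) + ((-14)·(-9) − (-8)·6)| = 340, so the area is 170.
The number of boundary lattice points is Σ gcd(|Δx|,|Δy|) = gcd(19,17) + gcd(14,3) + gcd(11,1) + gcd(6,15) = 1+1+1+3 = 6.
Pick's theorem gives I = A − B/2 + 1 = 170 − 6/2 + 1 = 168.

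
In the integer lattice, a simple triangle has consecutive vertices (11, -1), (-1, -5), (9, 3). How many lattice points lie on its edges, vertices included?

8

Summing gcd(|Δx|,|Δy|) over the edges gives the boundary count: gcd(12,4) + gcd(10,8) + gcd(2,4) = 4+2+2 = 8.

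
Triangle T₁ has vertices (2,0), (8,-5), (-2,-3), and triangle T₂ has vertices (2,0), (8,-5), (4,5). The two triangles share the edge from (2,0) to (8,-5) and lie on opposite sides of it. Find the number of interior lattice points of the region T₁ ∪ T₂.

37

The union is the simple quadrilateral with vertices (2,0), (-2,-3), (8,-5), (4,5) in order.
The shoelace formula gives twice the area as |[2·(-3) − (-2)·0] + [(-2)·(-5) − 8·(-3)] + [8·5 − 4·(-5)] + [4·0 − 2·5]| = 78, so the area is 39.
Along each edge there are gcd(|Δx|,|Δy|)+1 lattice points, so counting each shared vertex once the boundary has gcd(4,3) + gcd(10,2) + gcd(4,10) + gcd(2,5) = 1+2+2+1 = 6.
By Pick's theorem I = A − B/2 + 1 = 39 − 6/2 + 1 = 37.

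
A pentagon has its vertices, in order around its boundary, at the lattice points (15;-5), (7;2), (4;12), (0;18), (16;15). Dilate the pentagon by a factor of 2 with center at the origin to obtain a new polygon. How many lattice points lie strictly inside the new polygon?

Using the shoelace formula, 2A = |[15·2 − 7·(-5)] + [7·12 − 4·2] + [4·18 − 0·12] + [0·15 − 16·18] + [16·(-5) − 15·15]| = 380, so the area is 190.
Summing gcd(|Δx|,|Δy|) over the edges gives the boundary count: gcd(8,7) + gcd(3,10) + gcd(4,6) + gcd(16,3) + gcd(1,20) = 1+1+2+1+1 = 6.
Scaling by 2 multiplies the area by 2² = 4 (so the new area is 760) and multiplies the boundary lattice-point count by 2, giving 12.
By Pick's theorem, the interior count of the dilated polygon is 760 − 12/2 + 1 = 755.

755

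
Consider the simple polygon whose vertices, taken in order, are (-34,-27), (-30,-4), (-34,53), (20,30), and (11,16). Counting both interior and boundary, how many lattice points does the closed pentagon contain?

Using the shoelace formula, 2A = |((-34)·(-4) − (-30)·(-27)) + ((-30)·53 − (-34)·(-4)) + ((-34)·30 − 20·53) + (20·16 − 11·30) + (11·(-27) − (-34)·16)| = 4243, so the area is 2121.5.
The number of boundary lattice points is Σ gcd(|Δx|,|Δy|) = gcd(4,23) + gcd(4,57) + gcd(54,23) + gcd(9,14) + gcd(45,43) = 1+1+1+1+1 = 5.
Pick's theorem gives I = A − B/2 + 1 = 2121.5 − 5/2 + 1 = 2120, so the closed region contains I + B = 2120 + 5 = 2125 lattice points.

2125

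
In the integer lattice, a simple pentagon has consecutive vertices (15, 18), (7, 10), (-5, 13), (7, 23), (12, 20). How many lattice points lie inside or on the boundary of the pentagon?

The shoelace formula gives twice the area as |(15·10 − 7·18) + (7·13 − (-5)·10) + ((-5)·23 − 7·13) + (7·20 − 12·23) + (12·18 − 15·20)| = 261, so the area is 261/2.
Summing gcd(|Δx|,|Δy|) over the edges gives the boundary count: gcd(8,8) + gcd(12,3) + gcd(12,10) + gcd(5,3) + gcd(3,2) = 8+3+2+1+1 = 15.
Pick's theorem gives I = A − B/2 + 1 = 261/2 − 15/2 + 1 = 124, so the closed region contains I + B = 124 + 15 = 139 lattice points.

139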